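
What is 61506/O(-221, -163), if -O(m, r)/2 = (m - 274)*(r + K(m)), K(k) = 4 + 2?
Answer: -3417/8635 ≈ -0.39572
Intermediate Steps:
K(k) = 6
O(m, r) = -2*(-274 + m)*(6 + r) (O(m, r) = -2*(m - 274)*(r + 6) = -2*(-274 + m)*(6 + r))
61506/O(-221, -163) = 61506/(3288 - 12*(-221) + 548*(-163) - 2*(-221)*(-163)) = 61506/(3288 + 2652 - 89324 - 72046) = 61506/(-155430) = 61506*(-1/155430) = -3417/8635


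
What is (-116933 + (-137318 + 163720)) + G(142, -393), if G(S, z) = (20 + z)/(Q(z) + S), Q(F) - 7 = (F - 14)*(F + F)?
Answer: -28974537454/320051 ≈ -90531.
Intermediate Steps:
Q(F) = 7 + 2*F*(-14 + F) (Q(F) = 7 + (F - 14)*(F + F) = 7 + (-14 + F)*(2*F) = 7 + 2*F*(-14 + F))
G(S, z) = (20 + z)/(7 + S - 28*z + 2*z**2) (G(S, z) = (20 + z)/((7 - 28*z + 2*z**2) + S) = (20 + z)/(7 + S - 28*z + 2*z**2))
(-116933 + (-137318 + 163720)) + G(142, -393) = (-116933 + (-137318 + 163720)) + (20 - 393)/(7 + 142 - 28*(-393) + 2*(-393)**2) = (-116933 + 26402) - 373/(7 + 142 + 11004 + 2*154449) = -90531 - 373/(7 + 142 + 11004 + 308898) = -90531 - 373/320051 = -28974537454/320051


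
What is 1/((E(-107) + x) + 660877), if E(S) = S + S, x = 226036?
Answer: 1/886699 ≈ 1.1278e-6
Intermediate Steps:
E(S) = 2*S
1/((E(-107) + x) + 660877) = 1/((2*(-107) + 226036) + 660877) = 1/((-214 + 226036) + 660877) = 1/(225822 + 660877) = 1/886699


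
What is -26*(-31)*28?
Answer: 22568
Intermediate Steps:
-26*(-31)*28 = 806*28 = 22568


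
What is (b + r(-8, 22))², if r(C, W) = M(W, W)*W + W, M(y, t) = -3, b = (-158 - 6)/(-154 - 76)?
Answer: 24780484/13225 ≈ 1873.8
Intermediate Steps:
b = 82/115 (b = -164/(-230) = -164*(-1/230) = 82/115 ≈ 0.71304)
r(C, W) = -2*W (r(C, W) = -3*W + W = -2*W)
(b + r(-8, 22))² = (82/115 - 2*22)² = (82/115 - 44)² = (-4978/115)² = 24780484/13225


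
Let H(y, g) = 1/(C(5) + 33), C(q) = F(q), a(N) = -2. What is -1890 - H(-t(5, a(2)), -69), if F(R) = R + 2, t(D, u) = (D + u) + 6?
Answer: -75601/40 ≈ -1890.0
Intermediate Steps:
t(D, u) = 6 + D + u
F(R) = 2 + R
C(q) = 2 + q
H(y, g) = 1/40 (H(y, g) = 1/((2 + 5) + 33) = 1/(7 + 33) = 1/40)
-1890 - H(-t(5, a(2)), -69) = -1890 - 1*1/40 = -1890 - 1/40 = -75601/40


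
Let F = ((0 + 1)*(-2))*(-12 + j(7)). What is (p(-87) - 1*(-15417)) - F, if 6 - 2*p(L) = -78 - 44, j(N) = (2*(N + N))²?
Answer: 17025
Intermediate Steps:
j(N) = 16*N² (j(N) = (2*(2*N))² = (4*N)² = 16*N²)
p(L) = 64 (p(L) = 3 - (-78 - 44)/2 = 3 - ½*(-122) = 3 + 61 = 64)
F = -1544 (F = ((0 + 1)*(-2))*(-12 + 16*7²) = (1*(-2))*(-12 + 16*49) = -2*(-12 + 784) = -2*772 = -1544)
(p(-87) - 1*(-15417)) - F = (64 - 1*(-15417)) - 1*(-1544) = (64 + 15417) + 1544 = 15481 + 1544 = 17025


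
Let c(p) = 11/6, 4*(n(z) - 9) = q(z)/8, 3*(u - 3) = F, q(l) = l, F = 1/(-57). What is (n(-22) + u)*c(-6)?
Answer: 340285/16416 ≈ 20.729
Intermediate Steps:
F = -1/57 ≈ -0.017544
u = 512/171 (u = 3 + (1/3)*(-1/57) = 3 - 1/171 = 512/171 ≈ 2.9942)
n(z) = 9 + z/32 (n(z) = 9 + (z/8)/4 = 9 + z/32)
c(p) = 11/6 (c(p) = 11*(1/6) = 11/6)
(n(-22) + u)*c(-6) = ((9 + (1/32)*(-22)) + 512/171)*(11/6) = ((9 - 11/16) + 512/171)*(11/6) = (133/16 + 512/171)*(11/6) = (30935/2736)*(11/6) = 340285/16416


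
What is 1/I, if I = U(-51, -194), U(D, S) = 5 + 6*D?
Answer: -1/301 ≈ -0.0033223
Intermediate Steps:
I = -301 (I = 5 + 6*(-51) = 5 - 306 = -301)
1/I = 1/(-301) = -1/301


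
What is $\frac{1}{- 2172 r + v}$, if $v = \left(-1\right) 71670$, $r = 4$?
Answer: $- \frac{1}{80358} \approx -1.2444 \cdot 10^{-5}$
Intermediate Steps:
$v = -71670$
$\frac{1}{- 2172 r + v} = \frac{1}{\left(-2172\right) 4 - 71670} = \frac{1}{-8688 - 71670} = \frac{1}{-80358} = - \frac{1}{80358}$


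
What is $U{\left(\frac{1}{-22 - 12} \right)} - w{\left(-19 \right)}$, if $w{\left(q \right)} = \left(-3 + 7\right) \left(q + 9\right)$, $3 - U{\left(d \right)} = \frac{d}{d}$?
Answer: $42$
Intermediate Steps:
$U{\left(d \right)} = 2$ ($U{\left(d \right)} = 3 - \frac{d}{d} = 3 - 1 = 2$)
$w{\left(q \right)} = 36 + 4 q$ ($w{\left(q \right)} = 4 \left(9 + q\right) = 36 + 4 q$)
$U{\left(\frac{1}{-22 - 12} \right)} - w{\left(-19 \right)} = 2 - \left(36 + 4 \left(-19\right)\right) = 2 - \left(36 - 76\right) = 2 - -40 = 2 + 40 = 42$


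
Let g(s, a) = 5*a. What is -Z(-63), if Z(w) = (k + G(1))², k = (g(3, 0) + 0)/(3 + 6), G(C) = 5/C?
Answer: -25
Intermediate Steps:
k = 0 (k = (5*0 + 0)/(3 + 6) = (0 + 0)/9 = 0*(⅑) = 0)
Z(w) = 25 (Z(w) = (0 + 5/1)² = (0 + 5*1)² = (0 + 5)² = 5² = 25)
-Z(-63) = -1*25 = -25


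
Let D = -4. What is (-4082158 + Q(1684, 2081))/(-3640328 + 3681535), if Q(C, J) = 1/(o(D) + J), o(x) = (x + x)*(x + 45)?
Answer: -7156022973/72235871 ≈ -99.065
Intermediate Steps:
o(x) = 2*x*(45 + x) (o(x) = (2*x)*(45 + x) = 2*x*(45 + x))
Q(C, J) = 1/(-328 + J) (Q(C, J) = 1/(2*(-4)*(45 - 4) + J) = 1/(2*(-4)*41 + J) = 1/(-328 + J))
(-4082158 + Q(1684, 2081))/(-3640328 + 3681535) = (-4082158 + 1/(-328 + 2081))/(-3640328 + 3681535) = (-4082158 + 1/1753)/41207 = (-4082158 + 1/1753)*(1/41207) = -7156022973/1753*1/41207 = -7156022973/72235871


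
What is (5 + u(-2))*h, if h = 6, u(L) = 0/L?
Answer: 30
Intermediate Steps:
u(L) = 0
(5 + u(-2))*h = (5 + 0)*6 = 5*6 = 30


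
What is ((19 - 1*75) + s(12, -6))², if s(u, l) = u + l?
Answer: 2500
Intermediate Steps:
s(u, l) = l + u
((19 - 1*75) + s(12, -6))² = ((19 - 1*75) + (-6 + 12))² = ((19 - 75) + 6)² = (-56 + 6)² = (-50)² = 2500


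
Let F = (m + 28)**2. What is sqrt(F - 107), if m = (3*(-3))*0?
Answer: sqrt(677) ≈ 26.019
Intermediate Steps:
m = 0 (m = -9*0 = 0)
F = 784 (F = (0 + 28)**2 = 28**2 = 784)
sqrt(F - 107) = sqrt(784 - 107) = sqrt(677)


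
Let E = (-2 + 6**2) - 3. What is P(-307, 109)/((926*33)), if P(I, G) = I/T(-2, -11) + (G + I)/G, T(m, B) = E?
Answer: -39601/103255482 ≈ -0.00038352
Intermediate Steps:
E = 31 (E = (-2 + 36) - 3 = 34 - 3 = 31)
T(m, B) = 31
P(I, G) = I/31 + (G + I)/G
P(-307, 109)/((926*33)) = (1 + (1/31)*(-307) - 307/109)/((926*33)) = (1 - 307/31 - 307*1/109)/30558 = (1 - 307/31 - 307/109)*(1/30558) = -39601/3379*1/30558 = -39601/103255482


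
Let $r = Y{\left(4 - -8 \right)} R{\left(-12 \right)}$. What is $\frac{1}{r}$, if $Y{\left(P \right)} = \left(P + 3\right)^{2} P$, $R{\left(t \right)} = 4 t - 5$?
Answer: $- \frac{1}{143100} \approx -6.9881 \cdot 10^{-6}$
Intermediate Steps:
$R{\left(t \right)} = -5 + 4 t$
$Y{\left(P \right)} = P \left(3 + P\right)^{2}$ ($Y{\left(P \right)} = \left(3 + P\right)^{2} P = P \left(3 + P\right)^{2}$)
$r = -143100$ ($r = \left(4 - -8\right) \left(3 + \left(4 - -8\right)\right)^{2} \left(-5 + 4 \left(-12\right)\right) = \left(4 + 8\right) \left(3 + \left(4 + 8\right)\right)^{2} \left(-5 - 48\right) = 12 \left(3 + 12\right)^{2} \left(-53\right) = 12 \cdot 15^{2} \left(-53\right) = 12 \cdot 225 \left(-53\right) = 2700 \left(-53\right) = -143100$)
$\frac{1}{r} = \frac{1}{-143100} = - \frac{1}{143100}$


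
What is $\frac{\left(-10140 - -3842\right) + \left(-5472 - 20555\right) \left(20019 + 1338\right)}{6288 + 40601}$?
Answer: $- \frac{555864937}{46889} \approx -11855.0$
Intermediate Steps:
$\frac{\left(-10140 - -3842\right) + \left(-5472 - 20555\right) \left(20019 + 1338\right)}{6288 + 40601} = \frac{\left(-10140 + 3842\right) - 555858639}{46889} = \left(-6298 - 555858639\right) \frac{1}{46889} = \left(-555864937\right) \frac{1}{46889} = - \frac{555864937}{46889}$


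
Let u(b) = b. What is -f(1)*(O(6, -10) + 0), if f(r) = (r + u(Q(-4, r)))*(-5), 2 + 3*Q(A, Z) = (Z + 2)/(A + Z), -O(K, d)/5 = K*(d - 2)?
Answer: 0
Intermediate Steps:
O(K, d) = -5*K*(-2 + d) (O(K, d) = -5*K*(d - 2) = -5*K*(-2 + d))
Q(A, Z) = -⅔ + (2 + Z)/(3*(A + Z)) (Q(A, Z) = -⅔ + ((Z + 2)/(A + Z))/3 = -⅔ + ((2 + Z)/(A + Z))/3 = -⅔ + (2 + Z)/(3*(A + Z)))
f(r) = -5*r - 5*(10 - r)/(3*(-4 + r)) (f(r) = (r + (2 - r - 2*(-4))/(3*(-4 + r)))*(-5) = (r + (2 - r + 8)/(3*(-4 + r)))*(-5) = (r + (10 - r)/(3*(-4 + r)))*(-5) = -5*r - 5*(10 - r)/(3*(-4 + r)))
-f(1)*(O(6, -10) + 0) = -5*(-10 - 3*1² + 13*1)/(3*(-4 + 1))*(5*6*(2 - 1*(-10)) + 0) = -(5/3)*(-10 - 3*1 + 13)/(-3)*(5*6*(2 + 10) + 0) = -(5/3)*(-⅓)*(-10 - 3 + 13)*(5*6*12 + 0) = -(5/3)*(-⅓)*0*(360 + 0) = -0*360 = -1*0 = 0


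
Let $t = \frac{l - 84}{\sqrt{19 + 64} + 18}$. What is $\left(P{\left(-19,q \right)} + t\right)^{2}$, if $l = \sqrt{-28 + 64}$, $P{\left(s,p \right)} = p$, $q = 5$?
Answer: $\frac{544573}{58081} - \frac{31044 \sqrt{83}}{58081} \approx 4.5066$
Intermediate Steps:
$l = 6$ ($l = \sqrt{36} = 6$)
$t = - \frac{78}{18 + \sqrt{83}}$ ($t = \frac{6 - 84}{\sqrt{19 + 64} + 18} = - \frac{78}{\sqrt{83} + 18} = - \frac{78}{18 + \sqrt{83}} \approx -2.8771$)
$\left(P{\left(-19,q \right)} + t\right)^{2} = \left(5 - \left(\frac{1404}{241} - \frac{78 \sqrt{83}}{241}\right)\right)^{2} = \left(- \frac{199}{241} + \frac{78 \sqrt{83}}{241}\right)^{2}$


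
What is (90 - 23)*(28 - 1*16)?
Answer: 804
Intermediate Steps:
(90 - 23)*(28 - 1*16) = 67*(28 - 16) = 67*12 = 804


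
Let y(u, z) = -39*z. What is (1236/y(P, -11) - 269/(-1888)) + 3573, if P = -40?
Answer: 965469155/269984 ≈ 3576.0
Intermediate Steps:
(1236/y(P, -11) - 269/(-1888)) + 3573 = (1236/((-39*(-11))) - 269/(-1888)) + 3573 = (1236/429 - 269*(-1/1888)) + 3573 = (1236*(1/429) + 269/1888) + 3573 = (412/143 + 269/1888) + 3573 = 816323/269984 + 3573 = 965469155/269984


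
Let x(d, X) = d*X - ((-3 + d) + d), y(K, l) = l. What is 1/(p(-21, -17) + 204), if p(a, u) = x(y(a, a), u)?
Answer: 1/606 ≈ 0.0016502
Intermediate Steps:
x(d, X) = 3 - 2*d + X*d (x(d, X) = X*d - (-3 + 2*d) = X*d + (3 - 2*d) = 3 - 2*d + X*d)
p(a, u) = 3 - 2*a + a*u (p(a, u) = 3 - 2*a + u*a = 3 - 2*a + a*u)
1/(p(-21, -17) + 204) = 1/((3 - 2*(-21) - 21*(-17)) + 204) = 1/((3 + 42 + 357) + 204) = 1/(402 + 204) = 1/606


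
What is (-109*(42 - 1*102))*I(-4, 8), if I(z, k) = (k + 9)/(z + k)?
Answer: 27795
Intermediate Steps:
I(z, k) = (9 + k)/(k + z)
(-109*(42 - 1*102))*I(-4, 8) = (-109*(42 - 1*102))*((9 + 8)/(8 - 4)) = (-109*(42 - 102))*(17/4) = (-109*(-60))*((1/4)*17) = 6540*(17/4) = 27795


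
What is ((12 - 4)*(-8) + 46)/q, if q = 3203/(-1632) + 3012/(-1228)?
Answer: 9018432/2212217 ≈ 4.0766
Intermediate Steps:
q = -2212217/501024 (q = 3203*(-1/1632) + 3012*(-1/1228) = -3203/1632 - 753/307 = -2212217/501024 ≈ -4.4154)
((12 - 4)*(-8) + 46)/q = ((12 - 4)*(-8) + 46)/(-2212217/501024) = (8*(-8) + 46)*(-501024/2212217) = (-64 + 46)*(-501024/2212217) = -18*(-501024/2212217) = 9018432/2212217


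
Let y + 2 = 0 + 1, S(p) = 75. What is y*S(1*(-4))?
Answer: -75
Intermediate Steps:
y = -1 (y = -2 + (0 + 1) = -2 + 1 = -1)
y*S(1*(-4)) = -1*75 = -75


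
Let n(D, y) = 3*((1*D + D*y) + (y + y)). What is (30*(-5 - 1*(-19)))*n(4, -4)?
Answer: -25200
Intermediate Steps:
n(D, y) = 3*D + 6*y + 3*D*y (n(D, y) = 3*((D + D*y) + 2*y) = 3*(D + 2*y + D*y) = 3*D + 6*y + 3*D*y)
(30*(-5 - 1*(-19)))*n(4, -4) = (30*(-5 - 1*(-19)))*(3*4 + 6*(-4) + 3*4*(-4)) = (30*(-5 + 19))*(12 - 24 - 48) = (30*14)*(-60) = 420*(-60) = -25200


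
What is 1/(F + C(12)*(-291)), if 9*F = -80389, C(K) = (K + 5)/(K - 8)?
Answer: -36/366079 ≈ -9.8339e-5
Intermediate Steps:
C(K) = (5 + K)/(-8 + K)
F = -80389/9 (F = (1/9)*(-80389) = -80389/9 ≈ -8932.1)
1/(F + C(12)*(-291)) = 1/(-80389/9 + ((5 + 12)/(-8 + 12))*(-291)) = 1/(-80389/9 + (17/4)*(-291)) = 1/(-80389/9 - 4947/4) = 1/(-366079/36) = -36/366079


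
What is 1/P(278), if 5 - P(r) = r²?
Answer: -1/77279 ≈ -1.2940e-5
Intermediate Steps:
P(r) = 5 - r²
1/P(278) = 1/(5 - 1*278²) = 1/(5 - 1*77284) = 1/(5 - 77284) = 1/(-77279) = -1/77279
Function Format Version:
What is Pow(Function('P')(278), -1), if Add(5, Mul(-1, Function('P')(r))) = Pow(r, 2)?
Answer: Rational(-1, 77279) ≈ -1.2940e-5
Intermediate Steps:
Function('P')(r) = Add(5, Mul(-1, Pow(r, 2)))
Pow(Function('P')(278), -1) = Pow(Add(5, Mul(-1, Pow(278, 2))), -1) = Pow(Add(5, Mul(-1, 77284)), -1) = Pow(Add(5, -77284), -1) = Pow(-77279, -1) = Rational(-1, 77279)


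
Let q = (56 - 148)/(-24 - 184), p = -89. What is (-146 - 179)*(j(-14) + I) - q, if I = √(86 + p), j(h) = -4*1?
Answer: 67577/52 - 325*I*√3 ≈ 1299.6 - 562.92*I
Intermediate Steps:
j(h) = -4
q = 23/52 (q = -92/(-208) = -92*(-1/208) = 23/52 ≈ 0.44231)
I = I*√3 (I = √(86 - 89) = √(-3) = I*√3 ≈ 1.732*I)
(-146 - 179)*(j(-14) + I) - q = (-146 - 179)*(-4 + I*√3) - 1*23/52 = -325*(-4 + I*√3) - 23/52 = (1300 - 325*I*√3) - 23/52 = 67577/52 - 325*I*√3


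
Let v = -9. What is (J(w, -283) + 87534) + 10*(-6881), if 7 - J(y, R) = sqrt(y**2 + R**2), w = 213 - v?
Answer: 18731 - sqrt(129373) ≈ 18371.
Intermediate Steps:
w = 222 (w = 213 - 1*(-9) = 213 + 9 = 222)
J(y, R) = 7 - sqrt(R**2 + y**2) (J(y, R) = 7 - sqrt(y**2 + R**2) = 7 - sqrt(R**2 + y**2))
(J(w, -283) + 87534) + 10*(-6881) = ((7 - sqrt((-283)**2 + 222**2)) + 87534) + 10*(-6881) = ((7 - sqrt(80089 + 49284)) + 87534) - 68810 = ((7 - sqrt(129373)) + 87534) - 68810 = (87541 - sqrt(129373)) - 68810 = 18731 - sqrt(129373)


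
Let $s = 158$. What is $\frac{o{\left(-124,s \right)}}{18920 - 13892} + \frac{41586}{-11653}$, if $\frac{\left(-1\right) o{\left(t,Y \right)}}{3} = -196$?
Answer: $- \frac{16853537}{4882607} \approx -3.4517$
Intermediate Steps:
$o{\left(t,Y \right)} = 588$ ($o{\left(t,Y \right)} = \left(-3\right) \left(-196\right) = 588$)
$\frac{o{\left(-124,s \right)}}{18920 - 13892} + \frac{41586}{-11653} = \frac{588}{18920 - 13892} + \frac{41586}{-11653} = \frac{588}{5028} + 41586 \left(- \frac{1}{11653}\right) = 588 \cdot \frac{1}{5028} - \frac{41586}{11653} = \frac{49}{419} - \frac{41586}{11653} = - \frac{16853537}{4882607}$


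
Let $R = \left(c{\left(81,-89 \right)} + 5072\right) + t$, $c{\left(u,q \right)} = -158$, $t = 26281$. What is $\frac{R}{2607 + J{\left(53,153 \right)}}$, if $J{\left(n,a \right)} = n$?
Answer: $\frac{6239}{532} \approx 11.727$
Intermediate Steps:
$R = 31195$ ($R = \left(-158 + 5072\right) + 26281 = 4914 + 26281 = 31195$)
$\frac{R}{2607 + J{\left(53,153 \right)}} = \frac{31195}{2607 + 53} = \frac{31195}{2660} = 31195 \cdot \frac{1}{2660} = \frac{6239}{532}$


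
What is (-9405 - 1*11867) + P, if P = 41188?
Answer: 19916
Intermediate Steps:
(-9405 - 1*11867) + P = (-9405 - 1*11867) + 41188 = (-9405 - 11867) + 41188 = -21272 + 41188 = 19916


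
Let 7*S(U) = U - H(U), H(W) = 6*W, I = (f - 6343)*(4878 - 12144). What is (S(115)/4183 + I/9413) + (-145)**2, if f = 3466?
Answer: 6407046533092/275622053 ≈ 23246.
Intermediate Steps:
I = 20904282 (I = (3466 - 6343)*(4878 - 12144) = -2877*(-7266) = 20904282)
S(U) = -5*U/7 (S(U) = (U - 6*U)/7 = (-5*U)/7 = -5*U/7)
(S(115)/4183 + I/9413) + (-145)**2 = (-5/7*115/4183 + 20904282/9413) + (-145)**2 = (-575/7*1/4183 + 20904282*(1/9413)) + 21025 = (-575/29281 + 20904282/9413) + 21025 = 612092868767/275622053 + 21025 = 6407046533092/275622053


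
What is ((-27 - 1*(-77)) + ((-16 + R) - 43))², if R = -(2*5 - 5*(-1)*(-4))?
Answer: 1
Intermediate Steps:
R = 10 (R = -(10 + 5*(-4)) = -(10 - 20) = -1*(-10) = 10)
((-27 - 1*(-77)) + ((-16 + R) - 43))² = ((-27 - 1*(-77)) + ((-16 + 10) - 43))² = ((-27 + 77) + (-6 - 43))² = (50 - 49)² = 1² = 1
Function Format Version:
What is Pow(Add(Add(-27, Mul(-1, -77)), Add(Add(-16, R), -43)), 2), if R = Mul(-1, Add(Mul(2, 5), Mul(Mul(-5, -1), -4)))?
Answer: 1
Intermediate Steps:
R = 10 (R = Mul(-1, Add(10, Mul(5, -4))) = Mul(-1, Add(10, -20)) = Mul(-1, -10) = 10)
Pow(Add(Add(-27, Mul(-1, -77)), Add(Add(-16, R), -43)), 2) = Pow(Add(Add(-27, Mul(-1, -77)), Add(Add(-16, 10), -43)), 2) = Pow(Add(Add(-27, 77), Add(-6, -43)), 2) = Pow(Add(50, -49), 2) = Pow(1, 2) = 1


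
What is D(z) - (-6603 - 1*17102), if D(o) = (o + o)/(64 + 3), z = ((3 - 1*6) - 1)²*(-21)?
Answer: 1587563/67 ≈ 23695.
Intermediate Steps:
z = -336 (z = ((3 - 6) - 1)²*(-21) = (-3 - 1)²*(-21) = (-4)²*(-21) = 16*(-21) = -336)
D(o) = 2*o/67 (D(o) = (2*o)/67 = (2*o)*(1/67) = 2*o/67)
D(z) - (-6603 - 1*17102) = (2/67)*(-336) - (-6603 - 1*17102) = -672/67 - (-6603 - 17102) = -672/67 - 1*(-23705) = -672/67 + 23705 = 1587563/67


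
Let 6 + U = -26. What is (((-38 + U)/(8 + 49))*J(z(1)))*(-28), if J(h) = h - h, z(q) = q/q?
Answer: 0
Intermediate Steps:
z(q) = 1
J(h) = 0
U = -32 (U = -6 - 26 = -32)
(((-38 + U)/(8 + 49))*J(z(1)))*(-28) = (((-38 - 32)/(8 + 49))*0)*(-28) = (-70/57*0)*(-28) = (-70*1/57*0)*(-28) = -70/57*0*(-28) = 0*(-28) = 0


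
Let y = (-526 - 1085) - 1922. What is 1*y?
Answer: -3533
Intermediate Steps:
y = -3533 (y = -1611 - 1922 = -3533)
1*y = 1*(-3533) = -3533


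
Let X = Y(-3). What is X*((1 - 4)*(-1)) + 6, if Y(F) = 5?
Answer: 21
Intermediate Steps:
X = 5
X*((1 - 4)*(-1)) + 6 = 5*((1 - 4)*(-1)) + 6 = 5*(-3*(-1)) + 6 = 5*3 + 6 = 15 + 6 = 21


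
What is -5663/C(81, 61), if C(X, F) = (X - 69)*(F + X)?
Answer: -5663/1704 ≈ -3.3234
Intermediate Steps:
C(X, F) = (-69 + X)*(F + X)
-5663/C(81, 61) = -5663/(81² - 69*61 - 69*81 + 61*81) = -5663/(6561 - 4209 - 5589 + 4941) = -5663/1704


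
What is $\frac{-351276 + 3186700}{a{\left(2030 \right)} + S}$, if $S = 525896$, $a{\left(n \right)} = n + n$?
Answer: $\frac{708856}{132489} \approx 5.3503$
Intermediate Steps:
$a{\left(n \right)} = 2 n$
$\frac{-351276 + 3186700}{a{\left(2030 \right)} + S} = \frac{-351276 + 3186700}{2 \cdot 2030 + 525896} = \frac{2835424}{4060 + 525896} = \frac{2835424}{529956} = 2835424 \cdot \frac{1}{529956} = \frac{708856}{132489}$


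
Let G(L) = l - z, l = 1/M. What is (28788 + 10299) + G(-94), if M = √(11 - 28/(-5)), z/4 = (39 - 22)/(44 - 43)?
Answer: 39019 + √415/83 ≈ 39019.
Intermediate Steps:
z = 68 (z = 4*((39 - 22)/(44 - 43)) = 4*(17/1) = 4*(17*1) = 4*17 = 68)
M = √415/5 (M = √(11 - 28*(-⅕)) = √(11 + 28/5) = √(83/5) = √415/5 ≈ 4.0743)
l = √415/83 (l = 1/(√415/5) = √415/83 ≈ 0.24544)
G(L) = -68 + √415/83 (G(L) = √415/83 - 1*68 = √415/83 - 68 = -68 + √415/83)
(28788 + 10299) + G(-94) = (28788 + 10299) + (-68 + √415/83) = 39087 + (-68 + √415/83) = 39019 + √415/83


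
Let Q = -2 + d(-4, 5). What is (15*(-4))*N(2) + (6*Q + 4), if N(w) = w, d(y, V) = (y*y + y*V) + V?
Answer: -122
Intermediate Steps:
d(y, V) = V + y² + V*y (d(y, V) = (y² + V*y) + V = V + y² + V*y)
Q = -1 (Q = -2 + (5 + (-4)² + 5*(-4)) = -2 + (5 + 16 - 20) = -2 + 1 = -1)
(15*(-4))*N(2) + (6*Q + 4) = (15*(-4))*2 + (6*(-1) + 4) = -60*2 + (-6 + 4) = -120 - 2 = -122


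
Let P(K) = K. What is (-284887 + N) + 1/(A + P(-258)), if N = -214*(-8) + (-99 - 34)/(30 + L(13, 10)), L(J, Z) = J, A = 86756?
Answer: -1053256563641/3719414 ≈ -2.8318e+5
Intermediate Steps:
N = 73483/43 (N = -214*(-8) + (-99 - 34)/(30 + 13) = 1712 - 133/43 = 73483/43 ≈ 1708.9)
(-284887 + N) + 1/(A + P(-258)) = (-284887 + 73483/43) + 1/(86756 - 258) = -12176658/43 + 1/86498 = -1053256563641/3719414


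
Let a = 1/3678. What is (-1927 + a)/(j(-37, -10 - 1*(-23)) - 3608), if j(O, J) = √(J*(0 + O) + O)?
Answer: 6392929510/11970218349 + 7087505*I*√518/47880873396 ≈ 0.53407 + 0.003369*I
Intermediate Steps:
a = 1/3678 ≈ 0.00027189
j(O, J) = √(O + J*O) (j(O, J) = √(J*O + O) = √(O + J*O))
(-1927 + a)/(j(-37, -10 - 1*(-23)) - 3608) = (-1927 + 1/3678)/(√(-37*(1 + (-10 - 1*(-23)))) - 3608) = -7087505/(3678*(√(-37*(1 + (-10 + 23))) - 3608)) = -7087505/(3678*(√(-37*(1 + 13)) - 3608)) = -7087505/(3678*(√(-37*14) - 3608)) = -7087505/(3678*(√(-518) - 3608)) = -7087505/(3678*(I*√518 - 3608)) = -7087505/(3678*(-3608 + I*√518))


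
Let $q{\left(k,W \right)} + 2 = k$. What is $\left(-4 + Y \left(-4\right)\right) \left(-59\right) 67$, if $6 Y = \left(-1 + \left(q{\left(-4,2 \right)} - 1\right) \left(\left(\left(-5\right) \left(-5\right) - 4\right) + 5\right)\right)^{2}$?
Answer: $88270490$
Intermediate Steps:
$q{\left(k,W \right)} = -2 + k$
$Y = \frac{11163}{2}$ ($Y = \frac{\left(-1 + \left(\left(-2 - 4\right) - 1\right) \left(\left(\left(-5\right) \left(-5\right) - 4\right) + 5\right)\right)^{2}}{6} = \frac{\left(-1 + \left(-6 - 1\right) \left(\left(25 - 4\right) + 5\right)\right)^{2}}{6} = \frac{\left(-1 - 7 \left(21 + 5\right)\right)^{2}}{6} = \frac{\left(-1 - 182\right)^{2}}{6} = \frac{\left(-183\right)^{2}}{6} = \frac{1}{6} \cdot 33489 = \frac{11163}{2} \approx 5581.5$)
$\left(-4 + Y \left(-4\right)\right) \left(-59\right) 67 = \left(-4 + \frac{11163}{2} \left(-4\right)\right) \left(-59\right) 67 = \left(-4 - 22326\right) \left(-59\right) 67 = \left(-22330\right) \left(-59\right) 67 = 1317470 \cdot 67 = 88270490$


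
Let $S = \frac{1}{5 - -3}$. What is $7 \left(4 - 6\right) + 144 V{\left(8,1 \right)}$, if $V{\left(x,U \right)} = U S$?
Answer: $4$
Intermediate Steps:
$S = \frac{1}{8}$ ($S = \frac{1}{5 + 3} = \frac{1}{8} \approx 0.125$)
$V{\left(x,U \right)} = \frac{U}{8}$ ($V{\left(x,U \right)} = U \frac{1}{8} = \frac{U}{8}$)
$7 \left(4 - 6\right) + 144 V{\left(8,1 \right)} = 7 \left(4 - 6\right) + 144 \cdot \frac{1}{8} \cdot 1 = 7 \left(-2\right) + 144 \cdot \frac{1}{8} = -14 + 18 = 4$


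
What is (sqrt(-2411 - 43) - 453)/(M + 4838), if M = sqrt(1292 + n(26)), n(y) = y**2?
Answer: -26727/285418 + 453*sqrt(123)/5851069 - 3*I*sqrt(33538)/5851069 + 59*I*sqrt(2454)/285418 ≈ -0.092783 + 0.010146*I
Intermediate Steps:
M = 4*sqrt(123) (M = sqrt(1292 + 26**2) = sqrt(1292 + 676) = sqrt(1968) = 4*sqrt(123) ≈ 44.362)
(sqrt(-2411 - 43) - 453)/(M + 4838) = (sqrt(-2411 - 43) - 453)/(4*sqrt(123) + 4838) = (sqrt(-2454) - 453)/(4838 + 4*sqrt(123)) = (I*sqrt(2454) - 453)/(4838 + 4*sqrt(123)) = (-453 + I*sqrt(2454))/(4838 + 4*sqrt(123))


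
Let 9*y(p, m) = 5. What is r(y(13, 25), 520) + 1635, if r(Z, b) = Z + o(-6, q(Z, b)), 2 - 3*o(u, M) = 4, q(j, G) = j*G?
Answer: 14714/9 ≈ 1634.9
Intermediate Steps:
y(p, m) = 5/9 (y(p, m) = (⅑)*5 = 5/9)
q(j, G) = G*j
o(u, M) = -⅔ (o(u, M) = ⅔ - ⅓*4 = ⅔ - 4/3 = -⅔)
r(Z, b) = -⅔ + Z (r(Z, b) = Z - ⅔ = -⅔ + Z)
r(y(13, 25), 520) + 1635 = (-⅔ + 5/9) + 1635 = -⅑ + 1635 = 14714/9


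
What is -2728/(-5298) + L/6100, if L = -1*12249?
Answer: -24127201/16158900 ≈ -1.4931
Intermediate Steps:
L = -12249
-2728/(-5298) + L/6100 = -2728/(-5298) - 12249/6100 = -2728*(-1/5298) - 12249*1/6100 = 1364/2649 - 12249/6100 = -24127201/16158900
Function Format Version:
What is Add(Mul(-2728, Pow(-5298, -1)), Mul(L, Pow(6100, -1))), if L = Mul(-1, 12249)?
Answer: Rational(-24127201, 16158900) ≈ -1.4931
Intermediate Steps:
L = -12249
Add(Mul(-2728, Pow(-5298, -1)), Mul(L, Pow(6100, -1))) = Add(Mul(-2728, Pow(-5298, -1)), Mul(-12249, Pow(6100, -1))) = Add(Mul(-2728, Rational(-1, 5298)), Mul(-12249, Rational(1, 6100))) = Add(Rational(1364, 2649), Rational(-12249, 6100)) = Rational(-24127201, 16158900)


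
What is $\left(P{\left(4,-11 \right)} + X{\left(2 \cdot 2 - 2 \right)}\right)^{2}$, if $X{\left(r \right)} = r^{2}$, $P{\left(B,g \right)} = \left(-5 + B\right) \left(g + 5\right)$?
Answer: $100$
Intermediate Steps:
$P{\left(B,g \right)} = \left(-5 + B\right) \left(5 + g\right)$
$\left(P{\left(4,-11 \right)} + X{\left(2 \cdot 2 - 2 \right)}\right)^{2} = \left(\left(-25 - -55 + 5 \cdot 4 + 4 \left(-11\right)\right) + \left(2 \cdot 2 - 2\right)^{2}\right)^{2} = \left(\left(-25 + 55 + 20 - 44\right) + \left(4 - 2\right)^{2}\right)^{2} = \left(6 + 2^{2}\right)^{2} = \left(6 + 4\right)^{2} = 10^{2} = 100$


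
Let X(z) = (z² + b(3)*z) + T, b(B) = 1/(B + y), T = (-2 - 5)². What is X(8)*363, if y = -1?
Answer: 42471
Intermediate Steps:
T = 49 (T = (-7)² = 49)
b(B) = 1/(-1 + B) (b(B) = 1/(B - 1) = 1/(-1 + B))
X(z) = 49 + z² + z/2 (X(z) = (z² + z/(-1 + 3)) + 49 = (z² + z/2) + 49 = 49 + z² + z/2)
X(8)*363 = (49 + 8² + (½)*8)*363 = (49 + 64 + 4)*363 = 117*363 = 42471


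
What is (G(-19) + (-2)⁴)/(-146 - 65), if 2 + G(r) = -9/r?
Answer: -275/4009 ≈ -0.068596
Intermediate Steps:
G(r) = -2 - 9/r
(G(-19) + (-2)⁴)/(-146 - 65) = ((-2 - 9/(-19)) + (-2)⁴)/(-146 - 65) = ((-2 - 9*(-1/19)) + 16)/(-211) = ((-2 + 9/19) + 16)*(-1/211) = (-29/19 + 16)*(-1/211) = (275/19)*(-1/211) = -275/4009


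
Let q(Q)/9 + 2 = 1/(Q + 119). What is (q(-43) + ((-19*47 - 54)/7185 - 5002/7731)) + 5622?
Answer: 7885000564301/1407196620 ≈ 5603.3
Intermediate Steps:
q(Q) = -18 + 9/(119 + Q) (q(Q) = -18 + 9/(Q + 119) = -18 + 9/(119 + Q))
(q(-43) + ((-19*47 - 54)/7185 - 5002/7731)) + 5622 = (9*(-237 - 2*(-43))/(119 - 43) + ((-19*47 - 54)/7185 - 5002/7731)) + 5622 = (9*(-237 + 86)/76 + ((-893 - 54)*(1/7185) - 5002*1/7731)) + 5622 = (9*(1/76)*(-151) + (-947*1/7185 - 5002/7731)) + 5622 = (-1359/76 + (-947/7185 - 5002/7731)) + 5622 = (-1359/76 - 14420209/18515745) + 5622 = -26258833339/1407196620 + 5622 = 7885000564301/1407196620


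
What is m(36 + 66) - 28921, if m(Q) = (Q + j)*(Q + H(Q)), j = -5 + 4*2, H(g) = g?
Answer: -7501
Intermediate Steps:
j = 3 (j = -5 + 8 = 3)
m(Q) = 2*Q*(3 + Q) (m(Q) = (Q + 3)*(Q + Q) = (3 + Q)*(2*Q) = 2*Q*(3 + Q))
m(36 + 66) - 28921 = 2*(36 + 66)*(3 + (36 + 66)) - 28921 = 2*102*(3 + 102) - 28921 = 2*102*105 - 28921 = 21420 - 28921 = -7501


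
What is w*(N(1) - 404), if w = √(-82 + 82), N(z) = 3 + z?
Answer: 0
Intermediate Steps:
w = 0 (w = √0 = 0)
w*(N(1) - 404) = 0*((3 + 1) - 404) = 0*(4 - 404) = 0*(-400) = 0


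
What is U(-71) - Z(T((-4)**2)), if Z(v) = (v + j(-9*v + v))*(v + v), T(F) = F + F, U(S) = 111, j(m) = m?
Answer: 14447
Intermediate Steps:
T(F) = 2*F
Z(v) = -14*v**2 (Z(v) = (v + (-9*v + v))*(v + v) = (v - 8*v)*(2*v) = (-7*v)*(2*v) = -14*v**2)
U(-71) - Z(T((-4)**2)) = 111 - (-14)*(2*(-4)**2)**2 = 111 - (-14)*(2*16)**2 = 111 - (-14)*32**2 = 111 - (-14)*1024 = 111 - 1*(-14336) = 111 + 14336 = 14447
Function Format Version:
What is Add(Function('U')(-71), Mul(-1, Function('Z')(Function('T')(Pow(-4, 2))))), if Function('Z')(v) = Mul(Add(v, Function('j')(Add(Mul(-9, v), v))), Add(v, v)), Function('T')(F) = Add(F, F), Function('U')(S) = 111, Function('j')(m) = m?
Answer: 14447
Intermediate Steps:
Function('T')(F) = Mul(2, F)
Function('Z')(v) = Mul(-14, Pow(v, 2)) (Function('Z')(v) = Mul(Add(v, Add(Mul(-9, v), v)), Add(v, v)) = Mul(Add(v, Mul(-8, v)), Mul(2, v)) = Mul(Mul(-7, v), Mul(2, v)) = Mul(-14, Pow(v, 2)))
Add(Function('U')(-71), Mul(-1, Function('Z')(Function('T')(Pow(-4, 2))))) = Add(111, Mul(-1, Mul(-14, Pow(Mul(2, Pow(-4, 2)), 2)))) = Add(111, Mul(-1, Mul(-14, Pow(Mul(2, 16), 2)))) = Add(111, Mul(-1, Mul(-14, Pow(32, 2)))) = Add(111, Mul(-1, Mul(-14, 1024))) = Add(111, Mul(-1, -14336)) = Add(111, 14336) = 14447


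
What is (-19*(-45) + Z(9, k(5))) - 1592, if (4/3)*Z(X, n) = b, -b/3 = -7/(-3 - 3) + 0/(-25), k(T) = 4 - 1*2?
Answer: -5917/8 ≈ -739.63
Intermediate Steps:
k(T) = 2 (k(T) = 4 - 2 = 2)
b = -7/2 (b = -3*(-7/(-3 - 3) + 0/(-25)) = -3*(-7/(-6) + 0*(-1/25)) = -3*(-7*(-⅙) + 0) = -3*(7/6 + 0) = -3*7/6 = -7/2 ≈ -3.5000)
Z(X, n) = -21/8 (Z(X, n) = (¾)*(-7/2) = -21/8)
(-19*(-45) + Z(9, k(5))) - 1592 = (-19*(-45) - 21/8) - 1592 = (855 - 21/8) - 1592 = 6819/8 - 1592 = -5917/8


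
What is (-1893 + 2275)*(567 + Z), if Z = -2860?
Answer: -875926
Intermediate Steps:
(-1893 + 2275)*(567 + Z) = (-1893 + 2275)*(567 - 2860) = 382*(-2293) = -875926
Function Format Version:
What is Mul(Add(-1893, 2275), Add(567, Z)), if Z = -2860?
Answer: -875926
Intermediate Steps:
Mul(Add(-1893, 2275), Add(567, Z)) = Mul(Add(-1893, 2275), Add(567, -2860)) = Mul(382, -2293) = -875926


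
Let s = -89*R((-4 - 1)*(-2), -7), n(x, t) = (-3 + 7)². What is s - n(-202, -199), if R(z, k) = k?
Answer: 607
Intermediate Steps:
n(x, t) = 16 (n(x, t) = 4² = 16)
s = 623 (s = -89*(-7) = 623)
s - n(-202, -199) = 623 - 1*16 = 623 - 16 = 607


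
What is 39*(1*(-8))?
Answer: -312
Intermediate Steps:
39*(1*(-8)) = 39*(-8) = -312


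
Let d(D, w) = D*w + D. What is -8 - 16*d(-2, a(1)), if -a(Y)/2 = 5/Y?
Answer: -296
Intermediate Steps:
a(Y) = -10/Y
d(D, w) = D + D*w
-8 - 16*d(-2, a(1)) = -8 - (-32)*(1 - 10/1) = -8 - (-32)*(1 - 10*1) = -8 - (-32)*(1 - 10) = -8 - (-32)*(-9) = -8 - 16*18 = -8 - 288 = -296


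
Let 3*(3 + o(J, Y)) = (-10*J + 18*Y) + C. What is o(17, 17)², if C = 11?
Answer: 2116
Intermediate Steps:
o(J, Y) = ⅔ + 6*Y - 10*J/3 (o(J, Y) = -3 + ((-10*J + 18*Y) + 11)/3 = -3 + (11 - 10*J + 18*Y)/3 = -3 + (11/3 + 6*Y - 10*J/3) = ⅔ + 6*Y - 10*J/3)
o(17, 17)² = (⅔ + 6*17 - 10/3*17)² = (⅔ + 102 - 170/3)² = 46² = 2116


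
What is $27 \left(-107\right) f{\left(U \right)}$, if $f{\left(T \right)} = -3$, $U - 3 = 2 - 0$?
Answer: $8667$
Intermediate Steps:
$U = 5$ ($U = 3 + \left(2 - 0\right) = 3 + \left(2 + 0\right) = 3 + 2 = 5$)
$27 \left(-107\right) f{\left(U \right)} = 27 \left(-107\right) \left(-3\right) = \left(-2889\right) \left(-3\right) = 8667$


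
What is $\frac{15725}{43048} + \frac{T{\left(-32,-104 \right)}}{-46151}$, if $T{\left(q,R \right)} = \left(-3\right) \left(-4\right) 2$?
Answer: $\frac{724691323}{1986708248} \approx 0.36477$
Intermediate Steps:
$T{\left(q,R \right)} = 24$ ($T{\left(q,R \right)} = 12 \cdot 2 = 24$)
$\frac{15725}{43048} + \frac{T{\left(-32,-104 \right)}}{-46151} = \frac{15725}{43048} + \frac{24}{-46151} = 15725 \cdot \frac{1}{43048} + 24 \left(- \frac{1}{46151}\right) = \frac{15725}{43048} - \frac{24}{46151} = \frac{724691323}{1986708248}$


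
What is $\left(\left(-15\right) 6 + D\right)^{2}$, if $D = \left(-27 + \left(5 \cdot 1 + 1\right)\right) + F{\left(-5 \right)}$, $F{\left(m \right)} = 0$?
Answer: $12321$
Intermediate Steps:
$D = -21$ ($D = \left(-27 + \left(5 \cdot 1 + 1\right)\right) + 0 = \left(-27 + \left(5 + 1\right)\right) + 0 = \left(-27 + 6\right) + 0 = -21 + 0 = -21$)
$\left(\left(-15\right) 6 + D\right)^{2} = \left(\left(-15\right) 6 - 21\right)^{2} = \left(-90 - 21\right)^{2} = \left(-111\right)^{2} = 12321$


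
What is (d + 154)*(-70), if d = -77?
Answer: -5390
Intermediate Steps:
(d + 154)*(-70) = (-77 + 154)*(-70) = 77*(-70) = -5390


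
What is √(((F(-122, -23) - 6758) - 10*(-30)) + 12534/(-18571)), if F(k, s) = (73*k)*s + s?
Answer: 9*√17235962267/2653 ≈ 445.37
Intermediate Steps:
F(k, s) = s + 73*k*s (F(k, s) = 73*k*s + s = s + 73*k*s)
√(((F(-122, -23) - 6758) - 10*(-30)) + 12534/(-18571)) = √(((-23*(1 + 73*(-122)) - 6758) - 10*(-30)) + 12534/(-18571)) = √(((-23*(1 - 8906) - 6758) + 300) + 12534*(-1/18571)) = √(((-23*(-8905) - 6758) + 300) - 12534/18571) = √(((204815 - 6758) + 300) - 12534/18571) = √((198057 + 300) - 12534/18571) = √(198357 - 12534/18571) = √(3683675313/18571) = 9*√17235962267/2653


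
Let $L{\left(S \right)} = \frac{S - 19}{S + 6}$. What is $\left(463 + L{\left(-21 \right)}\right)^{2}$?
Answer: $\frac{1951609}{9} \approx 2.1685 \cdot 10^{5}$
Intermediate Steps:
$L{\left(S \right)} = \frac{-19 + S}{6 + S}$
$\left(463 + L{\left(-21 \right)}\right)^{2} = \left(463 + \frac{-19 - 21}{6 - 21}\right)^{2} = \left(463 + \frac{1}{-15} \left(-40\right)\right)^{2} = \left(463 - - \frac{8}{3}\right)^{2} = \left(463 + \frac{8}{3}\right)^{2} = \left(\frac{1397}{3}\right)^{2} = \frac{1951609}{9}$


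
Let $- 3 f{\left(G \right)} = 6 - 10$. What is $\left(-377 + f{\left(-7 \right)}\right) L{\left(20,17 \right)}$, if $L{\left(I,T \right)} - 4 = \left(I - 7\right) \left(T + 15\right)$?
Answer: $-157780$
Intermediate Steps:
$L{\left(I,T \right)} = 4 + \left(-7 + I\right) \left(15 + T\right)$ ($L{\left(I,T \right)} = 4 + \left(I - 7\right) \left(T + 15\right) = 4 + \left(-7 + I\right) \left(15 + T\right)$)
$f{\left(G \right)} = \frac{4}{3}$ ($f{\left(G \right)} = - \frac{6 - 10}{3} = \left(- \frac{1}{3}\right) \left(-4\right) = \frac{4}{3}$)
$\left(-377 + f{\left(-7 \right)}\right) L{\left(20,17 \right)} = \left(-377 + \frac{4}{3}\right) \left(-101 - 119 + 15 \cdot 20 + 20 \cdot 17\right) = - \frac{1127 \left(-101 - 119 + 300 + 340\right)}{3} = \left(- \frac{1127}{3}\right) 420 = -157780$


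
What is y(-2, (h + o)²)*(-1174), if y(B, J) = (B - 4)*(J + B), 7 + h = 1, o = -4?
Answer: 690312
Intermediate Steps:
h = -6 (h = -7 + 1 = -6)
y(B, J) = (-4 + B)*(B + J)
y(-2, (h + o)²)*(-1174) = ((-2)² - 4*(-2) - 4*(-6 - 4)² - 2*(-6 - 4)²)*(-1174) = (4 + 8 - 4*(-10)² - 2*(-10)²)*(-1174) = (4 + 8 - 4*100 - 2*100)*(-1174) = (4 + 8 - 400 - 200)*(-1174) = -588*(-1174) = 690312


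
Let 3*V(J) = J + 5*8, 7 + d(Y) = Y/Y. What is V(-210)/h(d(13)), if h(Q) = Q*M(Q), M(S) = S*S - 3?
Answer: 85/297 ≈ 0.28620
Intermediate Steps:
M(S) = -3 + S² (M(S) = S² - 3 = -3 + S²)
d(Y) = -6 (d(Y) = -7 + Y/Y = -7 + 1 = -6)
V(J) = 40/3 + J/3 (V(J) = (J + 5*8)/3 = (J + 40)/3 = (40 + J)/3 = 40/3 + J/3)
h(Q) = Q*(-3 + Q²)
V(-210)/h(d(13)) = (40/3 + (⅓)*(-210))/((-6*(-3 + (-6)²))) = (40/3 - 70)/((-6*(-3 + 36))) = -170/(3*((-6*33))) = -170/3/(-198) = -170/3*(-1/198) = 85/297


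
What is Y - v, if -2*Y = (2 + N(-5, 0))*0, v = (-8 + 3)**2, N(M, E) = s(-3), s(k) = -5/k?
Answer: -25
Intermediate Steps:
N(M, E) = 5/3 (N(M, E) = -5/(-3) = -5*(-1/3) = 5/3)
v = 25 (v = (-5)**2 = 25)
Y = 0 (Y = -(2 + 5/3)*0/2 = -11*0/6 = -1/2*0 = 0)
Y - v = 0 - 1*25 = 0 - 25 = -25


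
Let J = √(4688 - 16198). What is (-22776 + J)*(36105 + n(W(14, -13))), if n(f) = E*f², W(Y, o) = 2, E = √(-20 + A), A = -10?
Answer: -(22776 - I*√11510)*(36105 + 4*I*√30) ≈ -8.2233e+8 + 3.3745e+6*I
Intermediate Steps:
J = I*√11510 (J = √(-11510) = I*√11510 ≈ 107.28*I)
E = I*√30 (E = √(-20 - 10) = √(-30) = I*√30 ≈ 5.4772*I)
n(f) = I*√30*f² (n(f) = (I*√30)*f² = I*√30*f²)
(-22776 + J)*(36105 + n(W(14, -13))) = (-22776 + I*√11510)*(36105 + I*√30*2²) = (-22776 + I*√11510)*(36105 + I*√30*4) = (-22776 + I*√11510)*(36105 + 4*I*√30)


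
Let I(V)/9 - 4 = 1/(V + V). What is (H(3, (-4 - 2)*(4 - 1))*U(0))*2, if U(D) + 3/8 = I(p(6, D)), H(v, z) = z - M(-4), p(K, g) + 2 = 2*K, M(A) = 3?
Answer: -30303/20 ≈ -1515.2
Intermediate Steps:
p(K, g) = -2 + 2*K
H(v, z) = -3 + z (H(v, z) = z - 1*3 = z - 3 = -3 + z)
I(V) = 36 + 9/(2*V) (I(V) = 36 + 9/(V + V) = 36 + 9/((2*V)) = 36 + 9*(1/(2*V)) = 36 + 9/(2*V))
U(D) = 1443/40 (U(D) = -3/8 + (36 + 9/(2*(-2 + 2*6))) = -3/8 + (36 + 9/(2*(-2 + 12))) = -3/8 + (36 + (9/2)/10) = -3/8 + (36 + (9/2)*(⅒)) = -3/8 + (36 + 9/20) = -3/8 + 729/20 = 1443/40)
(H(3, (-4 - 2)*(4 - 1))*U(0))*2 = ((-3 + (-4 - 2)*(4 - 1))*(1443/40))*2 = ((-3 - 6*3)*(1443/40))*2 = ((-3 - 18)*(1443/40))*2 = -21*1443/40*2 = -30303/40*2 = -30303/20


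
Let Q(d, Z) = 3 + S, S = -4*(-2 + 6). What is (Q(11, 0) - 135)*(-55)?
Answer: 8140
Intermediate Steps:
S = -16 (S = -4*4 = -16)
Q(d, Z) = -13 (Q(d, Z) = 3 - 16 = -13)
(Q(11, 0) - 135)*(-55) = (-13 - 135)*(-55) = -148*(-55) = 8140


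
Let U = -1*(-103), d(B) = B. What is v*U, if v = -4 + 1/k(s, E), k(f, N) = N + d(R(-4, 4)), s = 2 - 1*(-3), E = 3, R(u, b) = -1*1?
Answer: -721/2 ≈ -360.50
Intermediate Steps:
R(u, b) = -1
s = 5 (s = 2 + 3 = 5)
k(f, N) = -1 + N (k(f, N) = N - 1 = -1 + N)
U = 103
v = -7/2 (v = -4 + 1/(-1 + 3) = -4 + 1/2 = -4 + ½ = -7/2 ≈ -3.5000)
v*U = -7/2*103 = -721/2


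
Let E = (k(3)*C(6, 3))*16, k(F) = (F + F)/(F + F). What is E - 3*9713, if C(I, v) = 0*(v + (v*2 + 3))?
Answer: -29139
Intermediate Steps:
C(I, v) = 0 (C(I, v) = 0*(v + (2*v + 3)) = 0*(v + (3 + 2*v)) = 0*(3 + 3*v) = 0)
k(F) = 1 (k(F) = (2*F)/((2*F)) = (2*F)*(1/(2*F)) = 1)
E = 0 (E = (1*0)*16 = 0*16 = 0)
E - 3*9713 = 0 - 3*9713 = 0 - 29139 = -29139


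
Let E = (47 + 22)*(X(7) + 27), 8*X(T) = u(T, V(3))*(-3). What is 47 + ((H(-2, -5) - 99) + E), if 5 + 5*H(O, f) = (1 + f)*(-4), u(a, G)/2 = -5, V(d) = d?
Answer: 41439/20 ≈ 2071.9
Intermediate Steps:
u(a, G) = -10 (u(a, G) = 2*(-5) = -10)
X(T) = 15/4 (X(T) = (-10*(-3))/8 = (⅛)*30 = 15/4)
H(O, f) = -9/5 - 4*f/5 (H(O, f) = -1 + ((1 + f)*(-4))/5 = -1 + (-4 - 4*f)/5 = -1 + (-⅘ - 4*f/5) = -9/5 - 4*f/5)
E = 8487/4 (E = (47 + 22)*(15/4 + 27) = 69*(123/4) = 8487/4 ≈ 2121.8)
47 + ((H(-2, -5) - 99) + E) = 47 + (((-9/5 - ⅘*(-5)) - 99) + 8487/4) = 47 + (((-9/5 + 4) - 99) + 8487/4) = 47 + ((11/5 - 99) + 8487/4) = 47 + (-484/5 + 8487/4) = 47 + 40499/20 = 41439/20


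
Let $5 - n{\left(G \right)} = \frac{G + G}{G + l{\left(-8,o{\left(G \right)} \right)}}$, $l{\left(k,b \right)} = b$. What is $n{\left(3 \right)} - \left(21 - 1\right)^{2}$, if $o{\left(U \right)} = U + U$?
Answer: $- \frac{1187}{3} \approx -395.67$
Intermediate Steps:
$o{\left(U \right)} = 2 U$
$n{\left(G \right)} = \frac{13}{3}$ ($n{\left(G \right)} = 5 - \frac{G + G}{G + 2 G} = 5 - \frac{2 G}{3 G} = 5 - 2 G \frac{1}{3 G} = 5 - \frac{2}{3} = \frac{13}{3}$)
$n{\left(3 \right)} - \left(21 - 1\right)^{2} = \frac{13}{3} - \left(21 - 1\right)^{2} = \frac{13}{3} - 20^{2} = \frac{13}{3} - 400 = - \frac{1187}{3}$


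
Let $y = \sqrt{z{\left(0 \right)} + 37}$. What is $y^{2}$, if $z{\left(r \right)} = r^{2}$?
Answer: $37$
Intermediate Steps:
$y = \sqrt{37}$ ($y = \sqrt{0^{2} + 37} = \sqrt{0 + 37} = \sqrt{37} \approx 6.0828$)
$y^{2} = \left(\sqrt{37}\right)^{2} = 37$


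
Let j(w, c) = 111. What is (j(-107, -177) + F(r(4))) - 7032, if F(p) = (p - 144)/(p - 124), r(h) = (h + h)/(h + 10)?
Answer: -1494685/216 ≈ -6919.8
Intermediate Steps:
r(h) = 2*h/(10 + h) (r(h) = (2*h)/(10 + h) = 2*h/(10 + h))
F(p) = (-144 + p)/(-124 + p)
(j(-107, -177) + F(r(4))) - 7032 = (111 + (-144 + 2*4/(10 + 4))/(-124 + 2*4/(10 + 4))) - 7032 = (111 + (-144 + 2*4/14)/(-124 + 2*4/14)) - 7032 = (111 + (-144 + 2*4*(1/14))/(-124 + 2*4*(1/14))) - 7032 = (111 + (-144 + 4/7)/(-124 + 4/7)) - 7032 = (111 - 1004/7/(-864/7)) - 7032 = (111 - 7/864*(-1004/7)) - 7032 = (111 + 251/216) - 7032 = 24227/216 - 7032 = -1494685/216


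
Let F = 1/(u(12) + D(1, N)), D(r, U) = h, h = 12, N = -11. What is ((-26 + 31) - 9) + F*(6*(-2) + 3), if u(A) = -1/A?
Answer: -680/143 ≈ -4.7552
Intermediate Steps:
D(r, U) = 12
F = 12/143 (F = 1/(-1/12 + 12) = 1/(143/12) = 12/143 ≈ 0.083916)
((-26 + 31) - 9) + F*(6*(-2) + 3) = ((-26 + 31) - 9) + 12*(6*(-2) + 3)/143 = (5 - 9) + 12*(-12 + 3)/143 = -4 + (12/143)*(-9) = -4 - 108/143 = -680/143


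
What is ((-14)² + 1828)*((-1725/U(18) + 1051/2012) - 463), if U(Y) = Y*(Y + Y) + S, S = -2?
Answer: -152957963290/162469 ≈ -9.4146e+5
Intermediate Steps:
U(Y) = -2 + 2*Y² (U(Y) = Y*(Y + Y) - 2 = Y*(2*Y) - 2 = 2*Y² - 2 = -2 + 2*Y²)
((-14)² + 1828)*((-1725/U(18) + 1051/2012) - 463) = ((-14)² + 1828)*((-1725/(-2 + 2*18²) + 1051/2012) - 463) = (196 + 1828)*((-1725/(-2 + 2*324) + 1051*(1/2012)) - 463) = 2024*((-1725/(-2 + 648) + 1051/2012) - 463) = 2024*((-1725/646 + 1051/2012) - 463) = 2024*(-1395877/649876 - 463) = 2024*(-302288465/649876) = -152957963290/162469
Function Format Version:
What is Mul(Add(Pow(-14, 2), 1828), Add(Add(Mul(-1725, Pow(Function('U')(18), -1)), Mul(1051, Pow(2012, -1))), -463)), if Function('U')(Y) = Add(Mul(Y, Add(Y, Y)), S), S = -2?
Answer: Rational(-152957963290, 162469) ≈ -9.4146e+5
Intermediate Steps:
Function('U')(Y) = Add(-2, Mul(2, Pow(Y, 2))) (Function('U')(Y) = Add(Mul(Y, Add(Y, Y)), -2) = Add(Mul(Y, Mul(2, Y)), -2) = Add(Mul(2, Pow(Y, 2)), -2) = Add(-2, Mul(2, Pow(Y, 2))))
Mul(Add(Pow(-14, 2), 1828), Add(Add(Mul(-1725, Pow(Function('U')(18), -1)), Mul(1051, Pow(2012, -1))), -463)) = Mul(Add(Pow(-14, 2), 1828), Add(Add(Mul(-1725, Pow(Add(-2, Mul(2, Pow(18, 2))), -1)), Mul(1051, Pow(2012, -1))), -463)) = Mul(Add(196, 1828), Add(Add(Mul(-1725, Pow(Add(-2, Mul(2, 324)), -1)), Mul(1051, Rational(1, 2012))), -463)) = Mul(2024, Add(Add(Mul(-1725, Pow(Add(-2, 648), -1)), Rational(1051, 2012)), -463)) = Mul(2024, Add(Add(Mul(-1725, Pow(646, -1)), Rational(1051, 2012)), -463)) = Mul(2024, Add(Add(Mul(-1725, Rational(1, 646)), Rational(1051, 2012)), -463)) = Mul(2024, Add(Add(Rational(-1725, 646), Rational(1051, 2012)), -463)) = Mul(2024, Add(Rational(-1395877, 649876), -463)) = Mul(2024, Rational(-302288465, 649876)) = Rational(-152957963290, 162469)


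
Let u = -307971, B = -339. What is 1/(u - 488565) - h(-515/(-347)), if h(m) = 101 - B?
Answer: -350475841/796536 ≈ -440.00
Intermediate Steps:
h(m) = 440 (h(m) = 101 - 1*(-339) = 101 + 339 = 440)
1/(u - 488565) - h(-515/(-347)) = 1/(-307971 - 488565) - 1*440 = 1/(-796536) - 440 = -1/796536 - 440 = -350475841/796536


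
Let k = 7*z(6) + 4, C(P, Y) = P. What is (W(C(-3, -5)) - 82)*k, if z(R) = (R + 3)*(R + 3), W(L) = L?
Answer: -48535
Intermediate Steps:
z(R) = (3 + R)² (z(R) = (3 + R)*(3 + R) = (3 + R)²)
k = 571 (k = 7*(3 + 6)² + 4 = 7*9² + 4 = 7*81 + 4 = 567 + 4 = 571)
(W(C(-3, -5)) - 82)*k = (-3 - 82)*571 = -85*571 = -48535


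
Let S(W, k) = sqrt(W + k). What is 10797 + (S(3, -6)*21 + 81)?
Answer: 10878 + 21*I*sqrt(3) ≈ 10878.0 + 36.373*I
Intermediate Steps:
10797 + (S(3, -6)*21 + 81) = 10797 + (sqrt(3 - 6)*21 + 81) = 10797 + (sqrt(-3)*21 + 81) = 10797 + ((I*sqrt(3))*21 + 81) = 10797 + (21*I*sqrt(3) + 81) = 10797 + (81 + 21*I*sqrt(3)) = 10878 + 21*I*sqrt(3)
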